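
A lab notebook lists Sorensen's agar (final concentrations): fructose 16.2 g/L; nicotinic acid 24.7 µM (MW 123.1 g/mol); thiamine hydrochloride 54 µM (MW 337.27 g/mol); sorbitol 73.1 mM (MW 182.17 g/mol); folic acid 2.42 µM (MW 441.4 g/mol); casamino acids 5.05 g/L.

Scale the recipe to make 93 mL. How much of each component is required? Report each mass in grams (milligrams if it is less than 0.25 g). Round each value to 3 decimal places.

Target volume = 93 mL = 0.093 L.
fructose: 16.2 g/L × 0.093 L = 1.507 g
nicotinic acid: 24.7 µmol/L × 123.1 g/mol × 0.093 L ÷ 1000 = 0.283 mg
thiamine hydrochloride: 54 µmol/L × 337.27 g/mol × 0.093 L ÷ 1000 = 1.694 mg
sorbitol: 73.1 mmol/L × 182.17 g/mol × 0.093 L ÷ 1000 = 1.238 g
folic acid: 2.42 µmol/L × 441.4 g/mol × 0.093 L ÷ 1000 = 0.099 mg
casamino acids: 5.05 g/L × 0.093 L = 0.470 g

fructose 1.507 g; nicotinic acid 0.283 mg; thiamine hydrochloride 1.694 mg; sorbitol 1.238 g; folic acid 0.099 mg; casamino acids 0.470 g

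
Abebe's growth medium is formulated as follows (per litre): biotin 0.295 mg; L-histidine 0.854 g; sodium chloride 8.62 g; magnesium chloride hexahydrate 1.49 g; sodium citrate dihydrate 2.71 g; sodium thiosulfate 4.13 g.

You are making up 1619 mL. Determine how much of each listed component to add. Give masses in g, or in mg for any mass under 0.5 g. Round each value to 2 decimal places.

biotin 0.48 mg; L-histidine 1.38 g; sodium chloride 13.96 g; magnesium chloride hexahydrate 2.41 g; sodium citrate dihydrate 4.39 g; sodium thiosulfate 6.69 g

Ratio of target to recipe volume: 1619 / 1000 = 1.619.
biotin: 0.295 mg × (1619 mL / 1000 mL) = 0.48 mg
L-histidine: 0.854 g × (1619 mL / 1000 mL) = 1.38 g
sodium chloride: 8.62 g × (1619 mL / 1000 mL) = 13.96 g
magnesium chloride hexahydrate: 1.49 g × (1619 mL / 1000 mL) = 2.41 g
sodium citrate dihydrate: 2.71 g × (1619 mL / 1000 mL) = 4.39 g
sodium thiosulfate: 4.13 g × (1619 mL / 1000 mL) = 6.69 g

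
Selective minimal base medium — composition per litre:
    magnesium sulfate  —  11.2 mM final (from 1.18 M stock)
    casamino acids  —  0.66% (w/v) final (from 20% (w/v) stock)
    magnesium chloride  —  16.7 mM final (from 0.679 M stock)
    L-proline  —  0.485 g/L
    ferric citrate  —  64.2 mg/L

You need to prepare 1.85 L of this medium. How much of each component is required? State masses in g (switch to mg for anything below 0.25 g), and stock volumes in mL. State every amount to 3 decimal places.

Scale factor relative to 1 L: 1.85.
magnesium sulfate: V = C2·V2/C1 = 11.2 mM × 1850 mL ÷ 1180 mM = 17.559 mL
casamino acids: V = C2·V2/C1 = 0.66% ÷ 20% × 1850 mL = 61.050 mL
magnesium chloride: C1V1 = C2V2 → 16.7 mM × 1850 mL ÷ 679 mM = 45.501 mL
L-proline: 0.485 g/L × 1.85 L = 0.897 g
ferric citrate: 64.2 mg/L × 1.85 L = 118.770 mg

magnesium sulfate 17.559 mL; casamino acids 61.050 mL; magnesium chloride 45.501 mL; L-proline 0.897 g; ferric citrate 118.770 mg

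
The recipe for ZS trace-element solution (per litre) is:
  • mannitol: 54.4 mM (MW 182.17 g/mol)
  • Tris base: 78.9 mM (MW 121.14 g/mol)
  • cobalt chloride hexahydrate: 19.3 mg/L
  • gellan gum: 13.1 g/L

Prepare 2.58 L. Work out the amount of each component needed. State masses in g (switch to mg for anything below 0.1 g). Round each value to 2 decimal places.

Scale factor relative to 1 L: 2.58.
mannitol: 54.4 mmol/L × 182.17 g/mol × 2.58 L ÷ 1000 = 25.57 g
Tris base: 78.9 mmol/L × 121.14 g/mol × 2.58 L ÷ 1000 = 24.66 g
cobalt chloride hexahydrate: 19.3 mg/L × 2.58 L = 49.79 mg
gellan gum: 13.1 g/L × 2.58 L = 33.80 g

mannitol 25.57 g; Tris base 24.66 g; cobalt chloride hexahydrate 49.79 mg; gellan gum 33.80 g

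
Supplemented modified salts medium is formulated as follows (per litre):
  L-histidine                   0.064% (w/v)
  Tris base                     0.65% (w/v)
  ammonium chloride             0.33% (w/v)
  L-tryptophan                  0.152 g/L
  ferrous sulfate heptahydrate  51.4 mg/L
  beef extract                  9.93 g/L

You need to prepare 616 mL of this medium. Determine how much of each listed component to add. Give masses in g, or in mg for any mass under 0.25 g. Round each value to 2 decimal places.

L-histidine 0.39 g; Tris base 4.00 g; ammonium chloride 2.03 g; L-tryptophan 93.63 mg; ferrous sulfate heptahydrate 31.66 mg; beef extract 6.12 g

Target volume = 616 mL = 0.616 L.
L-histidine: 0.064 g per 100 mL × 616 mL ÷ 100 = 0.39 g
Tris base: 0.65 g per 100 mL × 616 mL ÷ 100 = 4.00 g
ammonium chloride: 0.33 g per 100 mL × 616 mL ÷ 100 = 2.03 g
L-tryptophan: 0.152 g/L × 0.616 L = 0.093632 g = 93.63 mg
ferrous sulfate heptahydrate: 51.4 mg/L × 0.616 L = 31.66 mg
beef extract: 9.93 g/L × 0.616 L = 6.12 g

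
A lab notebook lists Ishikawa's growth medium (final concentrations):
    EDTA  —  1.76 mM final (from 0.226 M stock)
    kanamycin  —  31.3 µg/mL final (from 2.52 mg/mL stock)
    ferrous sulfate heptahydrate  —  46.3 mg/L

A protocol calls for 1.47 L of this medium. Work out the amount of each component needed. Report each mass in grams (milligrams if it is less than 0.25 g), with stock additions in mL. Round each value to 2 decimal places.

Working volume: 1.47 L.
EDTA: dilute stock: 1.76 mM × 1470 mL ÷ 226 mM = 11.45 mL
kanamycin: dilute stock: 31.3 µg/mL × 1470 mL ÷ 2520 µg/mL = 18.26 mL
ferrous sulfate heptahydrate: 46.3 mg/L × 1.47 L = 68.06 mg

EDTA 11.45 mL; kanamycin 18.26 mL; ferrous sulfate heptahydrate 68.06 mg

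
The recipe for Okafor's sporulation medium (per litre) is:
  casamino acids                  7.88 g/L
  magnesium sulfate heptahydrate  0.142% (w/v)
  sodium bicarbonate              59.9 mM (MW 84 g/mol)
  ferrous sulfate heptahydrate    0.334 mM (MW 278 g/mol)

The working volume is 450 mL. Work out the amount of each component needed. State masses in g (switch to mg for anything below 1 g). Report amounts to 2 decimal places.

casamino acids 3.55 g; magnesium sulfate heptahydrate 639.00 mg; sodium bicarbonate 2.26 g; ferrous sulfate heptahydrate 41.78 mg

Target volume = 450 mL = 0.45 L.
casamino acids: 7.88 g/L × 0.45 L = 3.55 g
magnesium sulfate heptahydrate: 0.142 g per 100 mL × 450 mL ÷ 100 = 0.639 g = 639.00 mg
sodium bicarbonate: 59.9 mmol/L × 84 g/mol × 0.45 L ÷ 1000 = 2.26 g
ferrous sulfate heptahydrate: 0.334 mmol/L × 278 mg/mmol × 0.45 L = 41.78 mg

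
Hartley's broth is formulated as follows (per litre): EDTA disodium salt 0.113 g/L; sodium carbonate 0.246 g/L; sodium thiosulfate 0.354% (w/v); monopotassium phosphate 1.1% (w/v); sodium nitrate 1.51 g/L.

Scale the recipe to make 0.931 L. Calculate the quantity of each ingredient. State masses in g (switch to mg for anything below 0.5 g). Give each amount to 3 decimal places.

Working volume: 0.931 L.
EDTA disodium salt: 0.113 g/L × 0.931 L = 0.105203 g = 105.203 mg
sodium carbonate: 0.246 g/L × 0.931 L = 0.229026 g = 229.026 mg
sodium thiosulfate: 0.354% w/v = 3.54 g/L → 3.54 × 0.931 L = 3.296 g
monopotassium phosphate: 1.1% w/v = 11 g/L → 11 × 0.931 L = 10.241 g
sodium nitrate: 1.51 g/L × 0.931 L = 1.406 g

EDTA disodium salt 105.203 mg; sodium carbonate 229.026 mg; sodium thiosulfate 3.296 g; monopotassium phosphate 10.241 g; sodium nitrate 1.406 g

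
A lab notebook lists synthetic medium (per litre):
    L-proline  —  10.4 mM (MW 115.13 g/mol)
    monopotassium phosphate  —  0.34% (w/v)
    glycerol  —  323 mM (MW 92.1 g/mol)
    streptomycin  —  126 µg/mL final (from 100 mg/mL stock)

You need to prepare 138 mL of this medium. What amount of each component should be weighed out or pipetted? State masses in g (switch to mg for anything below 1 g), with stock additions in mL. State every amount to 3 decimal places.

L-proline 165.235 mg; monopotassium phosphate 469.200 mg; glycerol 4.105 g; streptomycin 0.174 mL

Scale factor relative to 1 L: 0.138.
L-proline: 10.4 mmol/L × 115.13 mg/mmol × 0.138 L = 165.235 mg
monopotassium phosphate: 0.34 g per 100 mL × 138 mL ÷ 100 = 0.4692 g = 469.200 mg
glycerol: 323 mmol/L × 92.1 g/mol × 0.138 L ÷ 1000 = 4.105 g
streptomycin: dilute stock: 126 µg/mL × 138 mL ÷ 100000 µg/mL = 0.174 mL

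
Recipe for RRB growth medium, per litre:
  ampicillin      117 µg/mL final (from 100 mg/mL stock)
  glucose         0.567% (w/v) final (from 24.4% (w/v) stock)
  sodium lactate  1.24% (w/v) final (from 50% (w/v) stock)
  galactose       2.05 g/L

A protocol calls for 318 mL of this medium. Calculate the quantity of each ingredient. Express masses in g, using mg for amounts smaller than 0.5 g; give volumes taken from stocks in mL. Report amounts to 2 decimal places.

Target volume = 318 mL = 0.318 L.
ampicillin: dilute stock: 117 µg/mL × 318 mL ÷ 100000 µg/mL = 0.37 mL
glucose: C1V1 = C2V2 → 0.567% ÷ 24.4% × 318 mL = 7.39 mL
sodium lactate: dilute stock: 1.24% ÷ 50% × 318 mL = 7.89 mL
galactose: 2.05 g/L × 0.318 L = 0.65 g

ampicillin 0.37 mL; glucose 7.39 mL; sodium lactate 7.89 mL; galactose 0.65 g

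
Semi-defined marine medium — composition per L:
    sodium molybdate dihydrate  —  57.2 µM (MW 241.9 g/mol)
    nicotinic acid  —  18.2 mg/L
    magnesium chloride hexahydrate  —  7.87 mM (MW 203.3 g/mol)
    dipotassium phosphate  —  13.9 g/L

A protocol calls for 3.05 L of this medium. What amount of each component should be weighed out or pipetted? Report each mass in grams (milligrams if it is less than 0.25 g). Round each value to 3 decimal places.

sodium molybdate dihydrate 42.202 mg; nicotinic acid 55.510 mg; magnesium chloride hexahydrate 4.880 g; dipotassium phosphate 42.395 g

Working volume: 3.05 L.
sodium molybdate dihydrate: 57.2 µmol/L × 241.9 g/mol × 3.05 L ÷ 1000 = 42.202 mg
nicotinic acid: 18.2 mg/L × 3.05 L = 55.510 mg
magnesium chloride hexahydrate: 7.87 mmol/L × 203.3 g/mol × 3.05 L ÷ 1000 = 4.880 g
dipotassium phosphate: 13.9 g/L × 3.05 L = 42.395 g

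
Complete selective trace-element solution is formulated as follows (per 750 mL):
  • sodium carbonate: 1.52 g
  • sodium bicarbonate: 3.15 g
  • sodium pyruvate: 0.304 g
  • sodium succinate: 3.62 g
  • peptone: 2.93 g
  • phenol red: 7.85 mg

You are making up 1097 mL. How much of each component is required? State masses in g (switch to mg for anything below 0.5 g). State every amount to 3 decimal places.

sodium carbonate 2.223 g; sodium bicarbonate 4.607 g; sodium pyruvate 444.651 mg; sodium succinate 5.295 g; peptone 4.286 g; phenol red 11.482 mg

Ratio of target to recipe volume: 1097 / 750 = 1.46267.
sodium carbonate: 1.52 g × (1097 mL / 750 mL) = 2.223 g
sodium bicarbonate: 3.15 g × (1097 mL / 750 mL) = 4.607 g
sodium pyruvate: 0.304 g × (1097 mL / 750 mL) = 0.444651 g = 444.651 mg
sodium succinate: 3.62 g × (1097 mL / 750 mL) = 5.295 g
peptone: 2.93 g × (1097 mL / 750 mL) = 4.286 g
phenol red: 7.85 mg × (1097 mL / 750 mL) = 11.482 mg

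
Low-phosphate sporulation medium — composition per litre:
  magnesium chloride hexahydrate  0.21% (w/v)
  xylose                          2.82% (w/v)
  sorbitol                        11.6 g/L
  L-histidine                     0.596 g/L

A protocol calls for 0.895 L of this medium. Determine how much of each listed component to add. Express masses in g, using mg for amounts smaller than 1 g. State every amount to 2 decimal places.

Working volume: 0.895 L.
magnesium chloride hexahydrate: 0.21 g per 100 mL × 895 mL ÷ 100 = 1.88 g
xylose: 2.82% w/v = 28.2 g/L → 28.2 × 0.895 L = 25.24 g
sorbitol: 11.6 g/L × 0.895 L = 10.38 g
L-histidine: 0.596 g/L × 0.895 L = 0.53342 g = 533.42 mg

magnesium chloride hexahydrate 1.88 g; xylose 25.24 g; sorbitol 10.38 g; L-histidine 533.42 mg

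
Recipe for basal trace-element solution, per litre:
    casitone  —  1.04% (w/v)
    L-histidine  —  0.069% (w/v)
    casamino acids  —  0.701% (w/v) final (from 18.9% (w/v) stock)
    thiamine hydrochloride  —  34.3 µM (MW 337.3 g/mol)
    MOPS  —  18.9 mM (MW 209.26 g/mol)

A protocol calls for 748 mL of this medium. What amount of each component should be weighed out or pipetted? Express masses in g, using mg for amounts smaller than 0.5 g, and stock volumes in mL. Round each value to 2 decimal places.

Working volume: 748 mL = 0.748 L.
casitone: 1.04 g per 100 mL × 748 mL ÷ 100 = 7.78 g
L-histidine: 0.069% w/v = 0.69 g/L → 0.69 × 0.748 L = 0.52 g
casamino acids: V = C2·V2/C1 = 0.701% ÷ 18.9% × 748 mL = 27.74 mL
thiamine hydrochloride: 34.3 µmol/L × 337.3 g/mol × 0.748 L ÷ 1000 = 8.65 mg
MOPS: 18.9 mmol/L × 209.26 g/mol × 0.748 L ÷ 1000 = 2.96 g

casitone 7.78 g; L-histidine 0.52 g; casamino acids 27.74 mL; thiamine hydrochloride 8.65 mg; MOPS 2.96 g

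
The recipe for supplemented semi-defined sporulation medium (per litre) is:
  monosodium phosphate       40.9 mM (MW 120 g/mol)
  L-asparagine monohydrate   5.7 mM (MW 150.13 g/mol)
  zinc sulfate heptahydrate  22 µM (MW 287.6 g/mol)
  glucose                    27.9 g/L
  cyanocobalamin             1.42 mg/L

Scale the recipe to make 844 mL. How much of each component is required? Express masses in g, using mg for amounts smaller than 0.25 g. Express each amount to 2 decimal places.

monosodium phosphate 4.14 g; L-asparagine monohydrate 0.72 g; zinc sulfate heptahydrate 5.34 mg; glucose 23.55 g; cyanocobalamin 1.20 mg

Scale factor relative to 1 L: 0.844.
monosodium phosphate: 40.9 mmol/L × 120 g/mol × 0.844 L ÷ 1000 = 4.14 g
L-asparagine monohydrate: 5.7 mmol/L × 150.13 g/mol × 0.844 L ÷ 1000 = 0.72 g
zinc sulfate heptahydrate: 22 µmol/L × 287.6 g/mol × 0.844 L ÷ 1000 = 5.34 mg
glucose: 27.9 g/L × 0.844 L = 23.55 g
cyanocobalamin: 1.42 mg/L × 0.844 L = 1.20 mg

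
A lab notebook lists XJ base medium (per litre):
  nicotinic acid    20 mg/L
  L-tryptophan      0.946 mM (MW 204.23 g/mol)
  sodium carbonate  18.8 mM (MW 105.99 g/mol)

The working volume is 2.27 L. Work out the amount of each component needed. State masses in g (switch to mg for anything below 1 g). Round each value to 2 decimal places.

nicotinic acid 45.40 mg; L-tryptophan 438.57 mg; sodium carbonate 4.52 g

Scale factor relative to 1 L: 2.27.
nicotinic acid: 20 mg/L × 2.27 L = 45.40 mg
L-tryptophan: 0.946 mmol/L × 204.23 mg/mmol × 2.27 L = 438.57 mg
sodium carbonate: 18.8 mmol/L × 105.99 g/mol × 2.27 L ÷ 1000 = 4.52 g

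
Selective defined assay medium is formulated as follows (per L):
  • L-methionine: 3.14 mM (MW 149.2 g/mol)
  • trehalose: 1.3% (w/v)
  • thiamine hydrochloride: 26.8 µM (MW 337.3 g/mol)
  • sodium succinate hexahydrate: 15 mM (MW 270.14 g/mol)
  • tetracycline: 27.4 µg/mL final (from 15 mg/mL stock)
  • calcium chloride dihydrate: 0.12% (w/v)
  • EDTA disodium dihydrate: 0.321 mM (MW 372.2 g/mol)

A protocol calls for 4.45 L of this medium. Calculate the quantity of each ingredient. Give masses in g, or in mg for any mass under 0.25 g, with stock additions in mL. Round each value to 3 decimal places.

L-methionine 2.085 g; trehalose 57.850 g; thiamine hydrochloride 40.226 mg; sodium succinate hexahydrate 18.032 g; tetracycline 8.129 mL; calcium chloride dihydrate 5.340 g; EDTA disodium dihydrate 0.532 g

Working volume: 4.45 L.
L-methionine: 3.14 mmol/L × 149.2 g/mol × 4.45 L ÷ 1000 = 2.085 g
trehalose: 1.3% w/v = 13 g/L → 13 × 4.45 L = 57.850 g
thiamine hydrochloride: 26.8 µmol/L × 337.3 g/mol × 4.45 L ÷ 1000 = 40.226 mg
sodium succinate hexahydrate: 15 mmol/L × 270.14 g/mol × 4.45 L ÷ 1000 = 18.032 g
tetracycline: V = C2·V2/C1 = 27.4 µg/mL × 4450 mL ÷ 15000 µg/mL = 8.129 mL
calcium chloride dihydrate: 0.12% w/v = 1.2 g/L → 1.2 × 4.45 L = 5.340 g
EDTA disodium dihydrate: 0.321 mmol/L × 372.2 g/mol × 4.45 L ÷ 1000 = 0.532 g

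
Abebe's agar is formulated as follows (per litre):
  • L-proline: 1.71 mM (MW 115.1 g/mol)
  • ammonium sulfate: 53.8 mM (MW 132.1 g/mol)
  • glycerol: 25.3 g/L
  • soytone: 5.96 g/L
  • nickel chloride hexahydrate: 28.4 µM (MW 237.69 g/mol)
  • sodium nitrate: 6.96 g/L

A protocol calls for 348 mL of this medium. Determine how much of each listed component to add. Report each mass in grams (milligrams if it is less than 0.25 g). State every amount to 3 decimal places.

Scale factor relative to 1 L: 0.348.
L-proline: 1.71 mmol/L × 115.1 mg/mmol × 0.348 L = 68.494 mg
ammonium sulfate: 53.8 mmol/L × 132.1 g/mol × 0.348 L ÷ 1000 = 2.473 g
glycerol: 25.3 g/L × 0.348 L = 8.804 g
soytone: 5.96 g/L × 0.348 L = 2.074 g
nickel chloride hexahydrate: 28.4 µmol/L × 237.69 g/mol × 0.348 L ÷ 1000 = 2.349 mg
sodium nitrate: 6.96 g/L × 0.348 L = 2.422 g

L-proline 68.494 mg; ammonium sulfate 2.473 g; glycerol 8.804 g; soytone 2.074 g; nickel chloride hexahydrate 2.349 mg; sodium nitrate 2.422 g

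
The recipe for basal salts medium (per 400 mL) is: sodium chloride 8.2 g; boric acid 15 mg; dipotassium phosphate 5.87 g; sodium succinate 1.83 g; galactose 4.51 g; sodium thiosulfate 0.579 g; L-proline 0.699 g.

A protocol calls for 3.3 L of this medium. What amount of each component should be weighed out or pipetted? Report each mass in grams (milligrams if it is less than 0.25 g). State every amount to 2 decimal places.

Scale factor = 3300 mL / 400 mL = 8.25.
sodium chloride: 8.2 g × (3300 mL / 400 mL) = 67.65 g
boric acid: 15 mg × (3300 mL / 400 mL) = 123.75 mg
dipotassium phosphate: 5.87 g × (3300 mL / 400 mL) = 48.43 g
sodium succinate: 1.83 g × (3300 mL / 400 mL) = 15.10 g
galactose: 4.51 g × (3300 mL / 400 mL) = 37.21 g
sodium thiosulfate: 0.579 g × (3300 mL / 400 mL) = 4.78 g
L-proline: 0.699 g × (3300 mL / 400 mL) = 5.77 g

sodium chloride 67.65 g; boric acid 123.75 mg; dipotassium phosphate 48.43 g; sodium succinate 15.10 g; galactose 37.21 g; sodium thiosulfate 4.78 g; L-proline 5.77 g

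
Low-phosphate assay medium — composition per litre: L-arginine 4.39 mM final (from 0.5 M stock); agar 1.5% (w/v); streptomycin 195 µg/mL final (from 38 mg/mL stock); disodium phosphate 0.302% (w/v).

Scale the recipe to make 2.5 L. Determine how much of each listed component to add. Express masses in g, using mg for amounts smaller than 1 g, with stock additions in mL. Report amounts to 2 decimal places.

Scale factor relative to 1 L: 2.5.
L-arginine: dilute stock: 4.39 mM × 2500 mL ÷ 500 mM = 21.95 mL
agar: 1.5 g per 100 mL × 2500 mL ÷ 100 = 37.50 g
streptomycin: V = C2·V2/C1 = 195 µg/mL × 2500 mL ÷ 38000 µg/mL = 12.83 mL
disodium phosphate: 0.302% w/v = 3.02 g/L → 3.02 × 2.5 L = 7.55 g

L-arginine 21.95 mL; agar 37.50 g; streptomycin 12.83 mL; disodium phosphate 7.55 g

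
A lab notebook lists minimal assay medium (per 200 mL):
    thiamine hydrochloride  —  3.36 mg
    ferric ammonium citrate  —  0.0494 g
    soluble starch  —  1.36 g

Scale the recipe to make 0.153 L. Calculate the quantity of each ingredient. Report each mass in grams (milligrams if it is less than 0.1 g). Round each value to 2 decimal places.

thiamine hydrochloride 2.57 mg; ferric ammonium citrate 37.79 mg; soluble starch 1.04 g

Ratio of target to recipe volume: 153 / 200 = 0.765.
thiamine hydrochloride: 3.36 mg × (153 mL / 200 mL) = 2.57 mg
ferric ammonium citrate: 0.0494 g × (153 mL / 200 mL) = 0.037791 g = 37.79 mg
soluble starch: 1.36 g × (153 mL / 200 mL) = 1.04 g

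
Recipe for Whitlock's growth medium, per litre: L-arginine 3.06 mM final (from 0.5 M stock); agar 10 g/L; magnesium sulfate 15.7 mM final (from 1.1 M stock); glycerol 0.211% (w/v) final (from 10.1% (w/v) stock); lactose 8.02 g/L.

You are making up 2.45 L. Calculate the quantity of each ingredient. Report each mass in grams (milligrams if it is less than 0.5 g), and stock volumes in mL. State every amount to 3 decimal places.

Working volume: 2.45 L.
L-arginine: V = C2·V2/C1 = 3.06 mM × 2450 mL ÷ 500 mM = 14.994 mL
agar: 10 g/L × 2.45 L = 24.500 g
magnesium sulfate: C1V1 = C2V2 → 15.7 mM × 2450 mL ÷ 1100 mM = 34.968 mL
glycerol: dilute stock: 0.211% ÷ 10.1% × 2450 mL = 51.183 mL
lactose: 8.02 g/L × 2.45 L = 19.649 g

L-arginine 14.994 mL; agar 24.500 g; magnesium sulfate 34.968 mL; glycerol 51.183 mL; lactose 19.649 g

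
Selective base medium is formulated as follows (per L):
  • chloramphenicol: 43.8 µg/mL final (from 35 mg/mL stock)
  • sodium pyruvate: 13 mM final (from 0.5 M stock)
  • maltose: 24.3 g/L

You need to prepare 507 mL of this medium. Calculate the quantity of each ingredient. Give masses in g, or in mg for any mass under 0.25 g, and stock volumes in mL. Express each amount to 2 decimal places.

chloramphenicol 0.63 mL; sodium pyruvate 13.18 mL; maltose 12.32 g

Working volume: 507 mL = 0.507 L.
chloramphenicol: V = C2·V2/C1 = 43.8 µg/mL × 507 mL ÷ 35000 µg/mL = 0.63 mL
sodium pyruvate: V = C2·V2/C1 = 13 mM × 507 mL ÷ 500 mM = 13.18 mL
maltose: 24.3 g/L × 0.507 L = 12.32 g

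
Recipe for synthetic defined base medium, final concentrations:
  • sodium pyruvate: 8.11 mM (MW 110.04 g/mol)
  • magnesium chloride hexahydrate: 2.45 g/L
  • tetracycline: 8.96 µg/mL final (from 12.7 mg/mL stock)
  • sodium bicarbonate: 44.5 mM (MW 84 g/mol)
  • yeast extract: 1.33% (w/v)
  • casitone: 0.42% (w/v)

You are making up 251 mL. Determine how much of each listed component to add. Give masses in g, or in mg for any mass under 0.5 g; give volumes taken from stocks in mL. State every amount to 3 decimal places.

Scale factor relative to 1 L: 0.251.
sodium pyruvate: 8.11 mmol/L × 110.04 mg/mmol × 0.251 L = 223.999 mg
magnesium chloride hexahydrate: 2.45 g/L × 0.251 L = 0.615 g
tetracycline: dilute stock: 8.96 µg/mL × 251 mL ÷ 12700 µg/mL = 0.177 mL
sodium bicarbonate: 44.5 mmol/L × 84 g/mol × 0.251 L ÷ 1000 = 0.938 g
yeast extract: 1.33 g per 100 mL × 251 mL ÷ 100 = 3.338 g
casitone: 0.42% w/v = 4.2 g/L → 4.2 × 0.251 L = 1.054 g

sodium pyruvate 223.999 mg; magnesium chloride hexahydrate 0.615 g; tetracycline 0.177 mL; sodium bicarbonate 0.938 g; yeast extract 3.338 g; casitone 1.054 g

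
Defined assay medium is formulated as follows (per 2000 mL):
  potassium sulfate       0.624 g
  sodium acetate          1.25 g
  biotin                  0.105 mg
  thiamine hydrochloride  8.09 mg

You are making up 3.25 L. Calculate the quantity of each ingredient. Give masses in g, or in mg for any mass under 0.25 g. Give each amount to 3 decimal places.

Ratio of target to recipe volume: 3250 / 2000 = 1.625.
potassium sulfate: 0.624 g × (3250 mL / 2000 mL) = 1.014 g
sodium acetate: 1.25 g × (3250 mL / 2000 mL) = 2.031 g
biotin: 0.105 mg × (3250 mL / 2000 mL) = 0.171 mg
thiamine hydrochloride: 8.09 mg × (3250 mL / 2000 mL) = 13.146 mg

potassium sulfate 1.014 g; sodium acetate 2.031 g; biotin 0.171 mg; thiamine hydrochloride 13.146 mg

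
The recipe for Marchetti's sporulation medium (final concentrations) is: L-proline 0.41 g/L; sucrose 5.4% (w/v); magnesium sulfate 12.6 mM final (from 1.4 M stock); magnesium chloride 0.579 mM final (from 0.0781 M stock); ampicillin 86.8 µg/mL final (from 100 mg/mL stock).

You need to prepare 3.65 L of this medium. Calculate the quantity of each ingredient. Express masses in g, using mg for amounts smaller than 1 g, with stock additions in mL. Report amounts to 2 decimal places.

L-proline 1.50 g; sucrose 197.10 g; magnesium sulfate 32.85 mL; magnesium chloride 27.06 mL; ampicillin 3.17 mL

Scale factor relative to 1 L: 3.65.
L-proline: 0.41 g/L × 3.65 L = 1.50 g
sucrose: 5.4% w/v = 54 g/L → 54 × 3.65 L = 197.10 g
magnesium sulfate: C1V1 = C2V2 → 12.6 mM × 3650 mL ÷ 1400 mM = 32.85 mL
magnesium chloride: V = C2·V2/C1 = 0.579 mM × 3650 mL ÷ 78.1 mM = 27.06 mL
ampicillin: V = C2·V2/C1 = 86.8 µg/mL × 3650 mL ÷ 100000 µg/mL = 3.17 mL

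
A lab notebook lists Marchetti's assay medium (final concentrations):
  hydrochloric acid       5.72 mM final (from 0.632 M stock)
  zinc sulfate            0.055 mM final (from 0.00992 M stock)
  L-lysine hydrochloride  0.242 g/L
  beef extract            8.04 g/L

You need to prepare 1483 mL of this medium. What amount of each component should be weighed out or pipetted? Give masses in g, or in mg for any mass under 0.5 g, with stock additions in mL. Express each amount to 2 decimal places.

hydrochloric acid 13.42 mL; zinc sulfate 8.22 mL; L-lysine hydrochloride 358.89 mg; beef extract 11.92 g

Working volume: 1483 mL = 1.483 L.
hydrochloric acid: dilute stock: 5.72 mM × 1483 mL ÷ 632 mM = 13.42 mL
zinc sulfate: dilute stock: 0.055 mM × 1483 mL ÷ 9.92 mM = 8.22 mL
L-lysine hydrochloride: 0.242 g/L × 1.483 L = 0.358886 g = 358.89 mg
beef extract: 8.04 g/L × 1.483 L = 11.92 g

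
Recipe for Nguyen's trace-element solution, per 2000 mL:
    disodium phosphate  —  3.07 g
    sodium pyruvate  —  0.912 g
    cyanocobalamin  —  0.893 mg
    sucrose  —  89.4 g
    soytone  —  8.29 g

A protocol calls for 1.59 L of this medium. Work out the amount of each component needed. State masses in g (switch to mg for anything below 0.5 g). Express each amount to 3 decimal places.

disodium phosphate 2.441 g; sodium pyruvate 0.725 g; cyanocobalamin 0.710 mg; sucrose 71.073 g; soytone 6.591 g

Ratio of target to recipe volume: 1590 / 2000 = 0.795.
disodium phosphate: 3.07 g × (1590 mL / 2000 mL) = 2.441 g
sodium pyruvate: 0.912 g × (1590 mL / 2000 mL) = 0.725 g
cyanocobalamin: 0.893 mg × (1590 mL / 2000 mL) = 0.710 mg
sucrose: 89.4 g × (1590 mL / 2000 mL) = 71.073 g
soytone: 8.29 g × (1590 mL / 2000 mL) = 6.591 g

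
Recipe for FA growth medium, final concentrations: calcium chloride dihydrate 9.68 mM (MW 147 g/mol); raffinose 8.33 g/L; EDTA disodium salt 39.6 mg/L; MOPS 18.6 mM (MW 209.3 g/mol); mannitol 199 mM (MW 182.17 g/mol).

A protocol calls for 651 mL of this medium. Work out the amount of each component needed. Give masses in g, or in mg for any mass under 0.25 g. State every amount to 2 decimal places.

Target volume = 651 mL = 0.651 L.
calcium chloride dihydrate: 9.68 mmol/L × 147 g/mol × 0.651 L ÷ 1000 = 0.93 g
raffinose: 8.33 g/L × 0.651 L = 5.42 g
EDTA disodium salt: 39.6 mg/L × 0.651 L = 25.78 mg
MOPS: 18.6 mmol/L × 209.3 g/mol × 0.651 L ÷ 1000 = 2.53 g
mannitol: 199 mmol/L × 182.17 g/mol × 0.651 L ÷ 1000 = 23.60 g

calcium chloride dihydrate 0.93 g; raffinose 5.42 g; EDTA disodium salt 25.78 mg; MOPS 2.53 g; mannitol 23.60 g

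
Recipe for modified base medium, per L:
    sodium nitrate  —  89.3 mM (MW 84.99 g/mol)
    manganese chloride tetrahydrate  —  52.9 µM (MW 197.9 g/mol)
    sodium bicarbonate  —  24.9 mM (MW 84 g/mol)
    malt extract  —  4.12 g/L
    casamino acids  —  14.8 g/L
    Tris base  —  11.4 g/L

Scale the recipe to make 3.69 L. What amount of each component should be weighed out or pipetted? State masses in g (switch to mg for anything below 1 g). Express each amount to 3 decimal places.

sodium nitrate 28.006 g; manganese chloride tetrahydrate 38.630 mg; sodium bicarbonate 7.718 g; malt extract 15.203 g; casamino acids 54.612 g; Tris base 42.066 g

Working volume: 3.69 L.
sodium nitrate: 89.3 mmol/L × 84.99 g/mol × 3.69 L ÷ 1000 = 28.006 g
manganese chloride tetrahydrate: 52.9 µmol/L × 197.9 g/mol × 3.69 L ÷ 1000 = 38.630 mg
sodium bicarbonate: 24.9 mmol/L × 84 g/mol × 3.69 L ÷ 1000 = 7.718 g
malt extract: 4.12 g/L × 3.69 L = 15.203 g
casamino acids: 14.8 g/L × 3.69 L = 54.612 g
Tris base: 11.4 g/L × 3.69 L = 42.066 g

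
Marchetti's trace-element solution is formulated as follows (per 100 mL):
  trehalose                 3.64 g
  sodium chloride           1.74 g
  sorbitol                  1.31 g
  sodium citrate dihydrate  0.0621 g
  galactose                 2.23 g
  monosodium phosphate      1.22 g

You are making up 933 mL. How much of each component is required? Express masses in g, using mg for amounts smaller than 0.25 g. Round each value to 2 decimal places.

Ratio of target to recipe volume: 933 / 100 = 9.33.
trehalose: 3.64 g × (933 mL / 100 mL) = 33.96 g
sodium chloride: 1.74 g × (933 mL / 100 mL) = 16.23 g
sorbitol: 1.31 g × (933 mL / 100 mL) = 12.22 g
sodium citrate dihydrate: 0.0621 g × (933 mL / 100 mL) = 0.58 g
galactose: 2.23 g × (933 mL / 100 mL) = 20.81 g
monosodium phosphate: 1.22 g × (933 mL / 100 mL) = 11.38 g

trehalose 33.96 g; sodium chloride 16.23 g; sorbitol 12.22 g; sodium citrate dihydrate 0.58 g; galactose 20.81 g; monosodium phosphate 11.38 g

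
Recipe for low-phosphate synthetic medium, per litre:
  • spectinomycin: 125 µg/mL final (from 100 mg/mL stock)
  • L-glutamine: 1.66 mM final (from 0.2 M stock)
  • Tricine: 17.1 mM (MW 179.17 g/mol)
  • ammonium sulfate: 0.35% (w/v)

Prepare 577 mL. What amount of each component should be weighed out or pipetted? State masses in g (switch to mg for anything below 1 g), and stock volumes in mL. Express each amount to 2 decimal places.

spectinomycin 0.72 mL; L-glutamine 4.79 mL; Tricine 1.77 g; ammonium sulfate 2.02 g

Scale factor relative to 1 L: 0.577.
spectinomycin: V = C2·V2/C1 = 125 µg/mL × 577 mL ÷ 100000 µg/mL = 0.72 mL
L-glutamine: C1V1 = C2V2 → 1.66 mM × 577 mL ÷ 200 mM = 4.79 mL
Tricine: 17.1 mmol/L × 179.17 g/mol × 0.577 L ÷ 1000 = 1.77 g
ammonium sulfate: 0.35 g per 100 mL × 577 mL ÷ 100 = 2.02 g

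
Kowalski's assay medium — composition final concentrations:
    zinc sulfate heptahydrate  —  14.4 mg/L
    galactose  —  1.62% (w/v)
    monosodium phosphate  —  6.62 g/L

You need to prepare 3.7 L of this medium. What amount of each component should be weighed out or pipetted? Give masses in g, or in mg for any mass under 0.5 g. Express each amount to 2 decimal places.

Working volume: 3.7 L.
zinc sulfate heptahydrate: 14.4 mg/L × 3.7 L = 53.28 mg
galactose: 1.62 g per 100 mL × 3700 mL ÷ 100 = 59.94 g
monosodium phosphate: 6.62 g/L × 3.7 L = 24.49 g

zinc sulfate heptahydrate 53.28 mg; galactose 59.94 g; monosodium phosphate 24.49 g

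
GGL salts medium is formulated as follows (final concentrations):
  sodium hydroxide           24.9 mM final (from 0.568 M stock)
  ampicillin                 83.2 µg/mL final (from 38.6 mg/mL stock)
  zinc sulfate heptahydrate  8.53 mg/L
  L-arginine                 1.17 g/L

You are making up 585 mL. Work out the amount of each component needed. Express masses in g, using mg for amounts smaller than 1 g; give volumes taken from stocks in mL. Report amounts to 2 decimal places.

Scale factor relative to 1 L: 0.585.
sodium hydroxide: V = C2·V2/C1 = 24.9 mM × 585 mL ÷ 568 mM = 25.65 mL
ampicillin: dilute stock: 83.2 µg/mL × 585 mL ÷ 38600 µg/mL = 1.26 mL
zinc sulfate heptahydrate: 8.53 mg/L × 0.585 L = 4.99 mg
L-arginine: 1.17 g/L × 0.585 L = 0.68445 g = 684.45 mg

sodium hydroxide 25.65 mL; ampicillin 1.26 mL; zinc sulfate heptahydrate 4.99 mg; L-arginine 684.45 mg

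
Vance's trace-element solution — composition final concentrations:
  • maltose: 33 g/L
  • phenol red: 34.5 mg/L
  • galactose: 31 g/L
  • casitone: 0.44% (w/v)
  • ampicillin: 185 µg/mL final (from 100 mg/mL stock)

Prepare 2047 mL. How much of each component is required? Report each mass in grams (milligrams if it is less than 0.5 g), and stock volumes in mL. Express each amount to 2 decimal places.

maltose 67.55 g; phenol red 70.62 mg; galactose 63.46 g; casitone 9.01 g; ampicillin 3.79 mL

Scale factor relative to 1 L: 2.047.
maltose: 33 g/L × 2.047 L = 67.55 g
phenol red: 34.5 mg/L × 2.047 L = 70.62 mg
galactose: 31 g/L × 2.047 L = 63.46 g
casitone: 0.44% w/v = 4.4 g/L → 4.4 × 2.047 L = 9.01 g
ampicillin: dilute stock: 185 µg/mL × 2047 mL ÷ 100000 µg/mL = 3.79 mL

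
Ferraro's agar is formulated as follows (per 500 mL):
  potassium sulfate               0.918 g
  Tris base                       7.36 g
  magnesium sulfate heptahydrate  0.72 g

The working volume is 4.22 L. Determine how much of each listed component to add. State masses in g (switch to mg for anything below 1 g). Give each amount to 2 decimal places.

potassium sulfate 7.75 g; Tris base 62.12 g; magnesium sulfate heptahydrate 6.08 g

Scale factor = 4220 mL / 500 mL = 8.44.
potassium sulfate: 0.918 g × (4220 mL / 500 mL) = 7.75 g
Tris base: 7.36 g × (4220 mL / 500 mL) = 62.12 g
magnesium sulfate heptahydrate: 0.72 g × (4220 mL / 500 mL) = 6.08 g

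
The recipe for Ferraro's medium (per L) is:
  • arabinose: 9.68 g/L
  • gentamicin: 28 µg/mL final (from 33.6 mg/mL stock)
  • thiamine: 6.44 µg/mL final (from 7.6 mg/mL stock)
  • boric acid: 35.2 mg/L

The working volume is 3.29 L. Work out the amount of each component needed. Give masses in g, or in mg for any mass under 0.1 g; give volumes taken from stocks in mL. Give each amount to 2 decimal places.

Scale factor relative to 1 L: 3.29.
arabinose: 9.68 g/L × 3.29 L = 31.85 g
gentamicin: V = C2·V2/C1 = 28 µg/mL × 3290 mL ÷ 33600 µg/mL = 2.74 mL
thiamine: dilute stock: 6.44 µg/mL × 3290 mL ÷ 7600 µg/mL = 2.79 mL
boric acid: 35.2 mg/L × 3.29 L = 115.808 mg = 0.12 g

arabinose 31.85 g; gentamicin 2.74 mL; thiamine 2.79 mL; boric acid 0.12 g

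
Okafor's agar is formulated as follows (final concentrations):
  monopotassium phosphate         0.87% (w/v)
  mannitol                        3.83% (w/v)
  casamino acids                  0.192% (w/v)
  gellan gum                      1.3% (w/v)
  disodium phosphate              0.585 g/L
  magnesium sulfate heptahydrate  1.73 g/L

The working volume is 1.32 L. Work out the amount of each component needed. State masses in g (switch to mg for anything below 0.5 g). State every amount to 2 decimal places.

Scale factor relative to 1 L: 1.32.
monopotassium phosphate: 0.87% w/v = 8.7 g/L → 8.7 × 1.32 L = 11.48 g
mannitol: 3.83% w/v = 38.3 g/L → 38.3 × 1.32 L = 50.56 g
casamino acids: 0.192 g per 100 mL × 1320 mL ÷ 100 = 2.53 g
gellan gum: 1.3 g per 100 mL × 1320 mL ÷ 100 = 17.16 g
disodium phosphate: 0.585 g/L × 1.32 L = 0.77 g
magnesium sulfate heptahydrate: 1.73 g/L × 1.32 L = 2.28 g

monopotassium phosphate 11.48 g; mannitol 50.56 g; casamino acids 2.53 g; gellan gum 17.16 g; disodium phosphate 0.77 g; magnesium sulfate heptahydrate 2.28 g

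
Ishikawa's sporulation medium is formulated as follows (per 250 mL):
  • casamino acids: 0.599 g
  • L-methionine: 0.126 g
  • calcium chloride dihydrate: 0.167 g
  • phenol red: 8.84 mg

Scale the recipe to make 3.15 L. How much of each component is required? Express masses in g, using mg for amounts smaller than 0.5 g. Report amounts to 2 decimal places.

Ratio of target to recipe volume: 3150 / 250 = 12.6.
casamino acids: 0.599 g × (3150 mL / 250 mL) = 7.55 g
L-methionine: 0.126 g × (3150 mL / 250 mL) = 1.59 g
calcium chloride dihydrate: 0.167 g × (3150 mL / 250 mL) = 2.10 g
phenol red: 8.84 mg × (3150 mL / 250 mL) = 111.38 mg

casamino acids 7.55 g; L-methionine 1.59 g; calcium chloride dihydrate 2.10 g; phenol red 111.38 mg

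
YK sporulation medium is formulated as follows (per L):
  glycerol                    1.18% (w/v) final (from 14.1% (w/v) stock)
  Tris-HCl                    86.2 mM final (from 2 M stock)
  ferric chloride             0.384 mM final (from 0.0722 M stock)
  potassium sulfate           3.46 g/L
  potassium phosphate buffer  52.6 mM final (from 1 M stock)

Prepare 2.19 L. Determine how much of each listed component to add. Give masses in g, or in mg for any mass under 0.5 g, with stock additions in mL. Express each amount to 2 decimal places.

Scale factor relative to 1 L: 2.19.
glycerol: dilute stock: 1.18% ÷ 14.1% × 2190 mL = 183.28 mL
Tris-HCl: dilute stock: 86.2 mM × 2190 mL ÷ 2000 mM = 94.39 mL
ferric chloride: dilute stock: 0.384 mM × 2190 mL ÷ 72.2 mM = 11.65 mL
potassium sulfate: 3.46 g/L × 2.19 L = 7.58 g
potassium phosphate buffer: dilute stock: 52.6 mM × 2190 mL ÷ 1000 mM = 115.19 mL

glycerol 183.28 mL; Tris-HCl 94.39 mL; ferric chloride 11.65 mL; potassium sulfate 7.58 g; potassium phosphate buffer 115.19 mL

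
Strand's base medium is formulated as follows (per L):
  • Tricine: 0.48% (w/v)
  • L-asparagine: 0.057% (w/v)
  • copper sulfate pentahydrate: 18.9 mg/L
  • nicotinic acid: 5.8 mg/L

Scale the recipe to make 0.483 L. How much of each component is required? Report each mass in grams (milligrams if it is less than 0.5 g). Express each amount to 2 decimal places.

Scale factor relative to 1 L: 0.483.
Tricine: 0.48 g per 100 mL × 483 mL ÷ 100 = 2.32 g
L-asparagine: 0.057 g per 100 mL × 483 mL ÷ 100 = 0.27531 g = 275.31 mg
copper sulfate pentahydrate: 18.9 mg/L × 0.483 L = 9.13 mg
nicotinic acid: 5.8 mg/L × 0.483 L = 2.80 mg

Tricine 2.32 g; L-asparagine 275.31 mg; copper sulfate pentahydrate 9.13 mg; nicotinic acid 2.80 mg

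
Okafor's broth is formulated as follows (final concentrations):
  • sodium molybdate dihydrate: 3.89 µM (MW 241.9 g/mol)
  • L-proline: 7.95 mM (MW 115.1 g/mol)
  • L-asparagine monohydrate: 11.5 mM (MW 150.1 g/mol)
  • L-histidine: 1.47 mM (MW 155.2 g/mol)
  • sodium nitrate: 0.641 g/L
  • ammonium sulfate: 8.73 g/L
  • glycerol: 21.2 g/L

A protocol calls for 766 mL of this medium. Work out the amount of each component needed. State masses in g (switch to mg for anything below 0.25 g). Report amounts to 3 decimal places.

sodium molybdate dihydrate 0.721 mg; L-proline 0.701 g; L-asparagine monohydrate 1.322 g; L-histidine 174.758 mg; sodium nitrate 0.491 g; ammonium sulfate 6.687 g; glycerol 16.239 g

Working volume: 766 mL = 0.766 L.
sodium molybdate dihydrate: 3.89 µmol/L × 241.9 g/mol × 0.766 L ÷ 1000 = 0.721 mg
L-proline: 7.95 mmol/L × 115.1 g/mol × 0.766 L ÷ 1000 = 0.701 g
L-asparagine monohydrate: 11.5 mmol/L × 150.1 g/mol × 0.766 L ÷ 1000 = 1.322 g
L-histidine: 1.47 mmol/L × 155.2 mg/mmol × 0.766 L = 174.758 mg
sodium nitrate: 0.641 g/L × 0.766 L = 0.491 g
ammonium sulfate: 8.73 g/L × 0.766 L = 6.687 g
glycerol: 21.2 g/L × 0.766 L = 16.239 g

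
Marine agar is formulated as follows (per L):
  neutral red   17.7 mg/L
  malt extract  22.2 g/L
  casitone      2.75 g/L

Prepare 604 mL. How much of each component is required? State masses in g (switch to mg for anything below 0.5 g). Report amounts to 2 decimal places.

neutral red 10.69 mg; malt extract 13.41 g; casitone 1.66 g

Working volume: 604 mL = 0.604 L.
neutral red: 17.7 mg/L × 0.604 L = 10.69 mg
malt extract: 22.2 g/L × 0.604 L = 13.41 g
casitone: 2.75 g/L × 0.604 L = 1.66 g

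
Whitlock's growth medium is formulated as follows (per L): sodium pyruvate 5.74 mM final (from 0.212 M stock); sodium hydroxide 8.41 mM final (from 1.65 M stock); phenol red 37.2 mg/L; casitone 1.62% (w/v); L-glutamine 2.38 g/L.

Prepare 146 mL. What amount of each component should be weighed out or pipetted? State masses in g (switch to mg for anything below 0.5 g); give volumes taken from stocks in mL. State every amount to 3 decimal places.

sodium pyruvate 3.953 mL; sodium hydroxide 0.744 mL; phenol red 5.431 mg; casitone 2.365 g; L-glutamine 347.480 mg

Scale factor relative to 1 L: 0.146.
sodium pyruvate: C1V1 = C2V2 → 5.74 mM × 146 mL ÷ 212 mM = 3.953 mL
sodium hydroxide: V = C2·V2/C1 = 8.41 mM × 146 mL ÷ 1650 mM = 0.744 mL
phenol red: 37.2 mg/L × 0.146 L = 5.431 mg
casitone: 1.62% w/v = 16.2 g/L → 16.2 × 0.146 L = 2.365 g
L-glutamine: 2.38 g/L × 0.146 L = 0.34748 g = 347.480 mg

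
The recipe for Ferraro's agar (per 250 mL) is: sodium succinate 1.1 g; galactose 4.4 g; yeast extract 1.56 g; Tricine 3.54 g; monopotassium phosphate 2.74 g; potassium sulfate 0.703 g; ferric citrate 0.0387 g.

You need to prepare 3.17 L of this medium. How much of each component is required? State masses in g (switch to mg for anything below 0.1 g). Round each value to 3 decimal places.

Scale factor = 3170 mL / 250 mL = 12.68.
sodium succinate: 1.1 g × (3170 mL / 250 mL) = 13.948 g
galactose: 4.4 g × (3170 mL / 250 mL) = 55.792 g
yeast extract: 1.56 g × (3170 mL / 250 mL) = 19.781 g
Tricine: 3.54 g × (3170 mL / 250 mL) = 44.887 g
monopotassium phosphate: 2.74 g × (3170 mL / 250 mL) = 34.743 g
potassium sulfate: 0.703 g × (3170 mL / 250 mL) = 8.914 g
ferric citrate: 0.0387 g × (3170 mL / 250 mL) = 0.491 g

sodium succinate 13.948 g; galactose 55.792 g; yeast extract 19.781 g; Tricine 44.887 g; monopotassium phosphate 34.743 g; potassium sulfate 8.914 g; ferric citrate 0.491 g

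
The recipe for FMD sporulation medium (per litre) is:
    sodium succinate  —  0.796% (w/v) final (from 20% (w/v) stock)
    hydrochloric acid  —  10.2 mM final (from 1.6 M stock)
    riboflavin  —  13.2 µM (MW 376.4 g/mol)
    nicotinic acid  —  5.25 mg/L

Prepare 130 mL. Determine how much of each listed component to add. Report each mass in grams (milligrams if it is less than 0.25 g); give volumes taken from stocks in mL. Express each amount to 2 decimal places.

sodium succinate 5.17 mL; hydrochloric acid 0.83 mL; riboflavin 0.65 mg; nicotinic acid 0.68 mg

Working volume: 130 mL = 0.13 L.
sodium succinate: V = C2·V2/C1 = 0.796% ÷ 20% × 130 mL = 5.17 mL
hydrochloric acid: dilute stock: 10.2 mM × 130 mL ÷ 1600 mM = 0.83 mL
riboflavin: 13.2 µmol/L × 376.4 g/mol × 0.13 L ÷ 1000 = 0.65 mg
nicotinic acid: 5.25 mg/L × 0.13 L = 0.68 mg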